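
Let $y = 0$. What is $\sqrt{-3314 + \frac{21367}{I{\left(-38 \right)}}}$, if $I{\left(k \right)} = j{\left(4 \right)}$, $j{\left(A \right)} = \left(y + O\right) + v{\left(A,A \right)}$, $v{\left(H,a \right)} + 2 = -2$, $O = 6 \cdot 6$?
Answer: $\frac{291 i \sqrt{2}}{8} \approx 51.442 i$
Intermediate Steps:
$O = 36$
$v{\left(H,a \right)} = -4$ ($v{\left(H,a \right)} = -2 - 2 = -4$)
$j{\left(A \right)} = 32$ ($j{\left(A \right)} = \left(0 + 36\right) - 4 = 36 - 4 = 32$)
$I{\left(k \right)} = 32$
$\sqrt{-3314 + \frac{21367}{I{\left(-38 \right)}}} = \sqrt{-3314 + \frac{21367}{32}} = \sqrt{- \frac{84681}{32}} = \frac{291 i \sqrt{2}}{8}$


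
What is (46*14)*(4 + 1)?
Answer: 3220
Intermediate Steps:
(46*14)*(4 + 1) = 644*5 = 3220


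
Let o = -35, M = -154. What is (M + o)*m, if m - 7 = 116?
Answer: -23247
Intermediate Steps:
m = 123 (m = 7 + 116 = 123)
(M + o)*m = (-154 - 35)*123 = -189*123 = -23247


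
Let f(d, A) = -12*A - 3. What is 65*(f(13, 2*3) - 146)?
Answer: -14365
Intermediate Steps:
f(d, A) = -3 - 12*A
65*(f(13, 2*3) - 146) = 65*((-3 - 24*3) - 146) = 65*((-3 - 12*6) - 146) = 65*((-3 - 72) - 146) = 65*(-75 - 146) = 65*(-221) = -14365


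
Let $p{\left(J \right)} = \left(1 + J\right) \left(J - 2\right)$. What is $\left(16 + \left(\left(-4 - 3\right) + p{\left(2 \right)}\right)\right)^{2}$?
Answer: $81$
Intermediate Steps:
$p{\left(J \right)} = \left(1 + J\right) \left(-2 + J\right)$
$\left(16 + \left(\left(-4 - 3\right) + p{\left(2 \right)}\right)\right)^{2} = \left(16 - 7\right)^{2} = 9^{2} = 81$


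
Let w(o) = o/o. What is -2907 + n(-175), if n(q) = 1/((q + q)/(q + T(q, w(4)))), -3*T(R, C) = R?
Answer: -8720/3 ≈ -2906.7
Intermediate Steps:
w(o) = 1
T(R, C) = -R/3
n(q) = ⅓ (n(q) = 1/((q + q)/(q - q/3)) = 1/((2*q)/((2*q/3))) = 1/((2*q)*(3/(2*q))) = 1/3 = ⅓)
-2907 + n(-175) = -2907 + ⅓ = -8720/3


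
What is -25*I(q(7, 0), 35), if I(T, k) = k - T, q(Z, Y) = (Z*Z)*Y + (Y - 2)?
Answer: -925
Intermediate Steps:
q(Z, Y) = -2 + Y + Y*Z**2 (q(Z, Y) = Z**2*Y + (-2 + Y) = Y*Z**2 + (-2 + Y) = -2 + Y + Y*Z**2)
-25*I(q(7, 0), 35) = -25*(35 - (-2 + 0 + 0*7**2)) = -25*(35 - (-2 + 0 + 0*49)) = -25*(35 - (-2 + 0 + 0)) = -25*(35 - 1*(-2)) = -25*(35 + 2) = -25*37 = -925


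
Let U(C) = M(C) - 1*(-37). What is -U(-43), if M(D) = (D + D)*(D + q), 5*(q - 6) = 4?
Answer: -15751/5 ≈ -3150.2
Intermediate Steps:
q = 34/5 (q = 6 + (⅕)*4 = 6 + ⅘ = 34/5 ≈ 6.8000)
M(D) = 2*D*(34/5 + D) (M(D) = (D + D)*(D + 34/5) = (2*D)*(34/5 + D) = 2*D*(34/5 + D))
U(C) = 37 + 2*C*(34 + 5*C)/5 (U(C) = 2*C*(34 + 5*C)/5 - 1*(-37) = 2*C*(34 + 5*C)/5 + 37 = 37 + 2*C*(34 + 5*C)/5)
-U(-43) = -(37 + (⅖)*(-43)*(34 + 5*(-43))) = -(37 + (⅖)*(-43)*(34 - 215)) = -(37 + (⅖)*(-43)*(-181)) = -(37 + 15566/5) = -1*15751/5 = -15751/5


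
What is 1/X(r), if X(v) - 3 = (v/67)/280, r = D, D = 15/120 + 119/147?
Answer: 3151680/9455197 ≈ 0.33333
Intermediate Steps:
D = 157/168 (D = 15*(1/120) + 119*(1/147) = ⅛ + 17/21 = 157/168 ≈ 0.93452)
r = 157/168 ≈ 0.93452
X(v) = 3 + v/18760 (X(v) = 3 + (v/67)/280 = 3 + (v*(1/67))*(1/280) = 3 + (v/67)*(1/280) = 3 + v/18760)
1/X(r) = 1/(3 + (1/18760)*(157/168)) = 1/(3 + 157/3151680) = 1/(9455197/3151680) = 3151680/9455197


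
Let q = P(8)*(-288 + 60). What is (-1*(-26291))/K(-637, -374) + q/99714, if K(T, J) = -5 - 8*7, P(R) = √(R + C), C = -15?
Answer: -431 - 38*I*√7/16619 ≈ -431.0 - 0.0060496*I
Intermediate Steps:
P(R) = √(-15 + R) (P(R) = √(R - 15) = √(-15 + R))
q = -228*I*√7 (q = √(-15 + 8)*(-288 + 60) = √(-7)*(-228) = (I*√7)*(-228) = -228*I*√7 ≈ -603.23*I)
K(T, J) = -61 (K(T, J) = -5 - 56 = -61)
(-1*(-26291))/K(-637, -374) + q/99714 = -1*(-26291)/(-61) - 228*I*√7/99714 = 26291*(-1/61) - 228*I*√7*(1/99714) = -431 - 38*I*√7/16619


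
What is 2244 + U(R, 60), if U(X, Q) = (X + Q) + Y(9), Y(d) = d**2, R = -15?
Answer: 2370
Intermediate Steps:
U(X, Q) = 81 + Q + X (U(X, Q) = (X + Q) + 9**2 = (Q + X) + 81 = 81 + Q + X)
2244 + U(R, 60) = 2244 + (81 + 60 - 15) = 2244 + 126 = 2370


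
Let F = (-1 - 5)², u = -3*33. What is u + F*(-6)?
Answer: -315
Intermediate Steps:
u = -99
F = 36 (F = (-6)² = 36)
u + F*(-6) = -99 + 36*(-6) = -99 - 216 = -315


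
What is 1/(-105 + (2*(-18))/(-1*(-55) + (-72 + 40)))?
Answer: -23/2451 ≈ -0.0093839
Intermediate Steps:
1/(-105 + (2*(-18))/(-1*(-55) + (-72 + 40))) = 1/(-105 - 36/(55 - 32)) = 1/(-105 - 36/23) = 1/(-2451/23) = -23/2451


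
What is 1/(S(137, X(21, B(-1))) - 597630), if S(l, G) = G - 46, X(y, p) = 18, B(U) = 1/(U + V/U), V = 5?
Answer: -1/597658 ≈ -1.6732e-6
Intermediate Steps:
B(U) = 1/(U + 5/U)
S(l, G) = -46 + G
1/(S(137, X(21, B(-1))) - 597630) = 1/((-46 + 18) - 597630) = 1/(-28 - 597630) = 1/(-597658) = -1/597658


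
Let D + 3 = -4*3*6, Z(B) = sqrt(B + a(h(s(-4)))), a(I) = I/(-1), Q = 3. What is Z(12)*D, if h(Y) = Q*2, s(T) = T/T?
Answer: -75*sqrt(6) ≈ -183.71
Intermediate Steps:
s(T) = 1
h(Y) = 6 (h(Y) = 3*2 = 6)
a(I) = -I (a(I) = I*(-1) = -I)
Z(B) = sqrt(-6 + B) (Z(B) = sqrt(B - 1*6) = sqrt(B - 6) = sqrt(-6 + B))
D = -75 (D = -3 - 4*3*6 = -3 - 12*6 = -3 - 72 = -75)
Z(12)*D = sqrt(-6 + 12)*(-75) = sqrt(6)*(-75) = -75*sqrt(6)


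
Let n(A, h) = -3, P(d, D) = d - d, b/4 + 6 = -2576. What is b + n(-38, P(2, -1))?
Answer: -10331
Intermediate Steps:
b = -10328 (b = -24 + 4*(-2576) = -24 - 10304 = -10328)
P(d, D) = 0
b + n(-38, P(2, -1)) = -10328 - 3 = -10331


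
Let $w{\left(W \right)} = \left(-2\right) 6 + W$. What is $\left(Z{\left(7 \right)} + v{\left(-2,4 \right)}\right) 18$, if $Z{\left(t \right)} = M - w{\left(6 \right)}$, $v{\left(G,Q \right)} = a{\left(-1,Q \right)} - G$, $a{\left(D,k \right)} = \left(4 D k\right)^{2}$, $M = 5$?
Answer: $4842$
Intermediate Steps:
$a{\left(D,k \right)} = 16 D^{2} k^{2}$ ($a{\left(D,k \right)} = \left(4 D k\right)^{2} = 16 D^{2} k^{2}$)
$w{\left(W \right)} = -12 + W$
$v{\left(G,Q \right)} = - G + 16 Q^{2}$ ($v{\left(G,Q \right)} = 16 \left(-1\right)^{2} Q^{2} - G = 16 \cdot 1 Q^{2} - G = 16 Q^{2} - G = - G + 16 Q^{2}$)
$Z{\left(t \right)} = 11$ ($Z{\left(t \right)} = 5 - \left(-12 + 6\right) = 5 - -6 = 5 + 6 = 11$)
$\left(Z{\left(7 \right)} + v{\left(-2,4 \right)}\right) 18 = \left(11 - \left(-2 - 16 \cdot 4^{2}\right)\right) 18 = \left(11 + \left(2 + 16 \cdot 16\right)\right) 18 = \left(11 + \left(2 + 256\right)\right) 18 = \left(11 + 258\right) 18 = 269 \cdot 18 = 4842$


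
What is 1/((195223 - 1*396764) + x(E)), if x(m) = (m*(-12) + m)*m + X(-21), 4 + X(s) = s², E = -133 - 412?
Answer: -1/3468379 ≈ -2.8832e-7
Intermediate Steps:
E = -545
X(s) = -4 + s²
x(m) = 437 - 11*m² (x(m) = (m*(-12) + m)*m + (-4 + (-21)²) = (-12*m + m)*m + (-4 + 441) = (-11*m)*m + 437 = -11*m² + 437 = 437 - 11*m²)
1/((195223 - 1*396764) + x(E)) = 1/((195223 - 1*396764) + (437 - 11*(-545)²)) = 1/((195223 - 396764) + (437 - 11*297025)) = 1/(-201541 + (437 - 3267275)) = 1/(-201541 - 3266838) = 1/(-3468379) = -1/3468379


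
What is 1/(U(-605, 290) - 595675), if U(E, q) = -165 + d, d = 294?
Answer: -1/595546 ≈ -1.6791e-6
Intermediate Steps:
U(E, q) = 129 (U(E, q) = -165 + 294 = 129)
1/(U(-605, 290) - 595675) = 1/(129 - 595675) = 1/(-595546) = -1/595546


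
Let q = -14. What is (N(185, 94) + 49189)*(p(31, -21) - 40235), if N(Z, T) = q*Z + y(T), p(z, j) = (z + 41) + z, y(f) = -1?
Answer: -1870070936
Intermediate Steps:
p(z, j) = 41 + 2*z (p(z, j) = (41 + z) + z = 41 + 2*z)
N(Z, T) = -1 - 14*Z (N(Z, T) = -14*Z - 1 = -1 - 14*Z)
(N(185, 94) + 49189)*(p(31, -21) - 40235) = ((-1 - 14*185) + 49189)*((41 + 2*31) - 40235) = ((-1 - 2590) + 49189)*((41 + 62) - 40235) = (-2591 + 49189)*(103 - 40235) = 46598*(-40132) = -1870070936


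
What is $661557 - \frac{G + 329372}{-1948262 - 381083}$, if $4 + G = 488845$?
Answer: $\frac{1540995308378}{2329345} \approx 6.6156 \cdot 10^{5}$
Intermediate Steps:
$G = 488841$ ($G = -4 + 488845 = 488841$)
$661557 - \frac{G + 329372}{-1948262 - 381083} = 661557 - \frac{488841 + 329372}{-1948262 - 381083} = 661557 - \frac{818213}{-2329345} = 661557 - 818213 \left(- \frac{1}{2329345}\right) = 661557 - - \frac{818213}{2329345} = 661557 + \frac{818213}{2329345} = \frac{1540995308378}{2329345}$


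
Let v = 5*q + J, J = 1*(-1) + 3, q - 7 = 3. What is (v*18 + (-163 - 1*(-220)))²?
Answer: 986049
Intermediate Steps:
q = 10 (q = 7 + 3 = 10)
J = 2 (J = -1 + 3 = 2)
v = 52 (v = 5*10 + 2 = 50 + 2 = 52)
(v*18 + (-163 - 1*(-220)))² = (52*18 + (-163 - 1*(-220)))² = (936 + (-163 + 220))² = (936 + 57)² = 993² = 986049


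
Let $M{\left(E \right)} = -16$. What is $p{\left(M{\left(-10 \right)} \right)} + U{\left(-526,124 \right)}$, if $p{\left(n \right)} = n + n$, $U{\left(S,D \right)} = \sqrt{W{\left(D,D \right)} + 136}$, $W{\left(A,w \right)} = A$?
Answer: $-32 + 2 \sqrt{65} \approx -15.875$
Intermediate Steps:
$U{\left(S,D \right)} = \sqrt{136 + D}$ ($U{\left(S,D \right)} = \sqrt{D + 136} = \sqrt{136 + D}$)
$p{\left(n \right)} = 2 n$
$p{\left(M{\left(-10 \right)} \right)} + U{\left(-526,124 \right)} = 2 \left(-16\right) + \sqrt{136 + 124} = -32 + \sqrt{260} = -32 + 2 \sqrt{65}$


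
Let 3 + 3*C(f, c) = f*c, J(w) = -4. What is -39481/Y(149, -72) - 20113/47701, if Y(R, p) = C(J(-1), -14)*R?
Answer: -5808681904/376694797 ≈ -15.420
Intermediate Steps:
C(f, c) = -1 + c*f/3 (C(f, c) = -1 + (f*c)/3 = -1 + (c*f)/3 = -1 + c*f/3)
Y(R, p) = 53*R/3 (Y(R, p) = (-1 + (⅓)*(-14)*(-4))*R = (-1 + 56/3)*R = 53*R/3)
-39481/Y(149, -72) - 20113/47701 = -39481/((53/3)*149) - 20113/47701 = -39481/7897/3 - 20113*1/47701 = -39481*3/7897 - 20113/47701 = -118443/7897 - 20113/47701 = -5808681904/376694797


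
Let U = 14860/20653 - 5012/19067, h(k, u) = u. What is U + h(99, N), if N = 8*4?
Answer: 12781126816/393790751 ≈ 32.457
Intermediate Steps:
N = 32
U = 179822784/393790751 (U = 14860*(1/20653) - 5012*1/19067 = 14860/20653 - 5012/19067 = 179822784/393790751 ≈ 0.45665)
U + h(99, N) = 179822784/393790751 + 32 = 12781126816/393790751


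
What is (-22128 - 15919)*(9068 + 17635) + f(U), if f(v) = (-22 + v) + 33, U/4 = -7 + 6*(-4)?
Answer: -1015969154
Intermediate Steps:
U = -124 (U = 4*(-7 + 6*(-4)) = 4*(-7 - 24) = 4*(-31) = -124)
f(v) = 11 + v
(-22128 - 15919)*(9068 + 17635) + f(U) = (-22128 - 15919)*(9068 + 17635) + (11 - 124) = -38047*26703 - 113 = -1015969041 - 113 = -1015969154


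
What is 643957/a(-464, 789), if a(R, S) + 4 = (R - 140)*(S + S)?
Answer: -643957/953116 ≈ -0.67563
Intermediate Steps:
a(R, S) = -4 + 2*S*(-140 + R) (a(R, S) = -4 + (R - 140)*(S + S) = -4 + (-140 + R)*(2*S) = -4 + 2*S*(-140 + R))
643957/a(-464, 789) = 643957/(-4 - 280*789 + 2*(-464)*789) = 643957/(-4 - 220920 - 732192) = 643957/(-953116) = 643957*(-1/953116) = -643957/953116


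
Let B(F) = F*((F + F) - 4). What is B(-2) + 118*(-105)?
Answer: -12374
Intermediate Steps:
B(F) = F*(-4 + 2*F) (B(F) = F*(2*F - 4) = F*(-4 + 2*F))
B(-2) + 118*(-105) = 2*(-2)*(-2 - 2) + 118*(-105) = 2*(-2)*(-4) - 12390 = 16 - 12390 = -12374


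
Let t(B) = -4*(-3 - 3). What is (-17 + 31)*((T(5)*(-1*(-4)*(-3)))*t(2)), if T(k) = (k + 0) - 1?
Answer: -16128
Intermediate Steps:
t(B) = 24 (t(B) = -4*(-6) = 24)
T(k) = -1 + k (T(k) = k - 1 = -1 + k)
(-17 + 31)*((T(5)*(-1*(-4)*(-3)))*t(2)) = (-17 + 31)*(((-1 + 5)*(-1*(-4)*(-3)))*24) = 14*((4*(4*(-3)))*24) = 14*((4*(-12))*24) = 14*(-48*24) = 14*(-1152) = -16128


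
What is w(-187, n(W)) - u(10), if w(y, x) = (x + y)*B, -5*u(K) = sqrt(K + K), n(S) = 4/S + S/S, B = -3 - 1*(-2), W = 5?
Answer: 926/5 + 2*sqrt(5)/5 ≈ 186.09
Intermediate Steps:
B = -1 (B = -3 + 2 = -1)
n(S) = 1 + 4/S (n(S) = 4/S + 1 = 1 + 4/S)
u(K) = -sqrt(2)*sqrt(K)/5 (u(K) = -sqrt(K + K)/5 = -sqrt(2)*sqrt(K)/5)
w(y, x) = -x - y (w(y, x) = (x + y)*(-1) = -x - y)
w(-187, n(W)) - u(10) = (-(4 + 5)/5 - 1*(-187)) - (-1)*sqrt(2)*sqrt(10)/5 = (-9/5 + 187) - (-2)*sqrt(5)/5 = (-1*9/5 + 187) + 2*sqrt(5)/5 = (-9/5 + 187) + 2*sqrt(5)/5 = 926/5 + 2*sqrt(5)/5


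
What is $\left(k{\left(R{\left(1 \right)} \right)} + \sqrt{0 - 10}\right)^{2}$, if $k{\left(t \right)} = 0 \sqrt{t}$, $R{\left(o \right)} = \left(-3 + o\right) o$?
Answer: $-10$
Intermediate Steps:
$R{\left(o \right)} = o \left(-3 + o\right)$
$k{\left(t \right)} = 0$
$\left(k{\left(R{\left(1 \right)} \right)} + \sqrt{0 - 10}\right)^{2} = \left(0 + \sqrt{0 - 10}\right)^{2} = \left(0 + \sqrt{-10}\right)^{2} = \left(0 + i \sqrt{10}\right)^{2} = \left(i \sqrt{10}\right)^{2} = -10$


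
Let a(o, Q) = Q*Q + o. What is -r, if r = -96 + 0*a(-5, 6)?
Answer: 96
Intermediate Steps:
a(o, Q) = o + Q**2 (a(o, Q) = Q**2 + o = o + Q**2)
r = -96 (r = -96 + 0*(-5 + 6**2) = -96 + 0*(-5 + 36) = -96 + 0*31 = -96 + 0 = -96)
-r = -1*(-96) = 96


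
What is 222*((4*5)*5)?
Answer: 22200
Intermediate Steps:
222*((4*5)*5) = 222*(20*5) = 222*100 = 22200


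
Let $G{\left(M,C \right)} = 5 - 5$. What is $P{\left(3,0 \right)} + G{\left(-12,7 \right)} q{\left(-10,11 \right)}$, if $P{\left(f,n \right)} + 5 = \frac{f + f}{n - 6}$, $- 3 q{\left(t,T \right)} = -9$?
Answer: $-6$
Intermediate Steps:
$q{\left(t,T \right)} = 3$ ($q{\left(t,T \right)} = \left(- \frac{1}{3}\right) \left(-9\right) = 3$)
$G{\left(M,C \right)} = 0$
$P{\left(f,n \right)} = -5 + \frac{2 f}{-6 + n}$ ($P{\left(f,n \right)} = -5 + \frac{f + f}{n - 6} = -5 + \frac{2 f}{-6 + n}$)
$P{\left(3,0 \right)} + G{\left(-12,7 \right)} q{\left(-10,11 \right)} = \frac{30 - 0 + 2 \cdot 3}{-6 + 0} + 0 \cdot 3 = \frac{30 + 0 + 6}{-6} + 0 = \left(- \frac{1}{6}\right) 36 + 0 = -6 + 0 = -6$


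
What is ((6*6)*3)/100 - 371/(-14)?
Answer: 1379/50 ≈ 27.580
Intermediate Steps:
((6*6)*3)/100 - 371/(-14) = (36*3)*(1/100) - 371*(-1/14) = 108*(1/100) + 53/2 = 27/25 + 53/2 = 1379/50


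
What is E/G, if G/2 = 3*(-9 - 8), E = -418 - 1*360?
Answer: 389/51 ≈ 7.6274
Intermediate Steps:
E = -778 (E = -418 - 360 = -778)
G = -102 (G = 2*(3*(-9 - 8)) = 2*(3*(-17)) = 2*(-51) = -102)
E/G = -778/(-102) = -778*(-1/102) = 389/51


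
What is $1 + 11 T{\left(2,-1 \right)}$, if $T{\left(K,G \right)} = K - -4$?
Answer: $67$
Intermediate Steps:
$T{\left(K,G \right)} = 4 + K$ ($T{\left(K,G \right)} = K + 4 = 4 + K$)
$1 + 11 T{\left(2,-1 \right)} = 1 + 11 \left(4 + 2\right) = 1 + 11 \cdot 6 = 1 + 66 = 67$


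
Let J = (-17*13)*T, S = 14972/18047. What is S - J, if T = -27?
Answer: -107671477/18047 ≈ -5966.2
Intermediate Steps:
S = 14972/18047 (S = 14972*(1/18047) = 14972/18047 ≈ 0.82961)
J = 5967 (J = -17*13*(-27) = -221*(-27) = 5967)
S - J = 14972/18047 - 1*5967 = 14972/18047 - 5967 = -107671477/18047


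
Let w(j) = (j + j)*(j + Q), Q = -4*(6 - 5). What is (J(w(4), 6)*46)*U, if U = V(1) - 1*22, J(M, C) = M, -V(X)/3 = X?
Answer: 0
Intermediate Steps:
V(X) = -3*X
Q = -4 (Q = -4*1 = -4)
w(j) = 2*j*(-4 + j) (w(j) = (j + j)*(j - 4) = (2*j)*(-4 + j) = 2*j*(-4 + j))
U = -25 (U = -3*1 - 1*22 = -3 - 22 = -25)
(J(w(4), 6)*46)*U = ((2*4*(-4 + 4))*46)*(-25) = ((2*4*0)*46)*(-25) = (0*46)*(-25) = 0*(-25) = 0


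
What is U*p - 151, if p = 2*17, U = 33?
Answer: 971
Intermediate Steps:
p = 34
U*p - 151 = 33*34 - 151 = 1122 - 151 = 971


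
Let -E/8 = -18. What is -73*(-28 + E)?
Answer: -8468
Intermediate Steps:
E = 144 (E = -8*(-18) = 144)
-73*(-28 + E) = -73*(-28 + 144) = -73*116 = -8468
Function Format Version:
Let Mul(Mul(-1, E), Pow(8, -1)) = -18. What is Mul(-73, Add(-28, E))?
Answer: -8468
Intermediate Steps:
E = 144 (E = Mul(-8, -18) = 144)
Mul(-73, Add(-28, E)) = Mul(-73, Add(-28, 144)) = Mul(-73, 116) = -8468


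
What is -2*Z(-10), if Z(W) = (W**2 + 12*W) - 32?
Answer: 104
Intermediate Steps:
Z(W) = -32 + W**2 + 12*W
-2*Z(-10) = -2*(-32 + (-10)**2 + 12*(-10)) = -2*(-32 + 100 - 120) = -2*(-52) = 104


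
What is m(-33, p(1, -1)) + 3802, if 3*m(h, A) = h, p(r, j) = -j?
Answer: 3791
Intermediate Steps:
m(h, A) = h/3
m(-33, p(1, -1)) + 3802 = (1/3)*(-33) + 3802 = -11 + 3802 = 3791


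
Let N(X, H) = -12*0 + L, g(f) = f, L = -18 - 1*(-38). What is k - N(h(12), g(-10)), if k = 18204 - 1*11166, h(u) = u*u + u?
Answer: 7018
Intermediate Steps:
L = 20 (L = -18 + 38 = 20)
h(u) = u + u**2 (h(u) = u**2 + u = u + u**2)
k = 7038 (k = 18204 - 11166 = 7038)
N(X, H) = 20 (N(X, H) = -12*0 + 20 = 0 + 20 = 20)
k - N(h(12), g(-10)) = 7038 - 1*20 = 7038 - 20 = 7018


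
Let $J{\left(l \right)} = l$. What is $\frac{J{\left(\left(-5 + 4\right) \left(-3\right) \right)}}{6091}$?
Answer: $\frac{3}{6091} \approx 0.00049253$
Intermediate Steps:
$\frac{J{\left(\left(-5 + 4\right) \left(-3\right) \right)}}{6091} = \frac{\left(-5 + 4\right) \left(-3\right)}{6091} = \left(-1\right) \left(-3\right) \frac{1}{6091} = 3 \cdot \frac{1}{6091} = \frac{3}{6091}$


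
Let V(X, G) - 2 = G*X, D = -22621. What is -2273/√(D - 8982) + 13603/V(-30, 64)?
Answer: -13603/1918 + 2273*I*√187/2431 ≈ -7.0923 + 12.786*I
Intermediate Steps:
V(X, G) = 2 + G*X
-2273/√(D - 8982) + 13603/V(-30, 64) = -2273/√(-22621 - 8982) + 13603/(2 + 64*(-30)) = -2273*(-I*√187/2431) + 13603/(2 - 1920) = -2273*(-I*√187/2431) + 13603/(-1918) = -(-2273)*I*√187/2431 + 13603*(-1/1918) = 2273*I*√187/2431 - 13603/1918 = -13603/1918 + 2273*I*√187/2431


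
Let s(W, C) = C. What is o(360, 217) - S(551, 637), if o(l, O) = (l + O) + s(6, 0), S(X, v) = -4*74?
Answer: 873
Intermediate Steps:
S(X, v) = -296
o(l, O) = O + l (o(l, O) = (l + O) + 0 = (O + l) + 0 = O + l)
o(360, 217) - S(551, 637) = (217 + 360) - 1*(-296) = 577 + 296 = 873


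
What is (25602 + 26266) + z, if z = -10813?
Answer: 41055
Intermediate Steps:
(25602 + 26266) + z = (25602 + 26266) - 10813 = 51868 - 10813 = 41055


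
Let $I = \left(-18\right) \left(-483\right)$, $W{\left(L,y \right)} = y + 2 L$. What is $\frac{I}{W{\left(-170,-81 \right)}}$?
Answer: $- \frac{8694}{421} \approx -20.651$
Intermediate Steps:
$I = 8694$
$\frac{I}{W{\left(-170,-81 \right)}} = \frac{8694}{-81 + 2 \left(-170\right)} = \frac{8694}{-81 - 340} = \frac{8694}{-421} = 8694 \left(- \frac{1}{421}\right) = - \frac{8694}{421}$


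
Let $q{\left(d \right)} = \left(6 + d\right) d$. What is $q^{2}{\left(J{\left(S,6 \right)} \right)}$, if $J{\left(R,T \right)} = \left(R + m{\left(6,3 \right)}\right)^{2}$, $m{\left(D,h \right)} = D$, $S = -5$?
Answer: $49$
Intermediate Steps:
$J{\left(R,T \right)} = \left(6 + R\right)^{2}$ ($J{\left(R,T \right)} = \left(R + 6\right)^{2} = \left(6 + R\right)^{2}$)
$q{\left(d \right)} = d \left(6 + d\right)$
$q^{2}{\left(J{\left(S,6 \right)} \right)} = \left(\left(6 - 5\right)^{2} \left(6 + \left(6 - 5\right)^{2}\right)\right)^{2} = \left(1^{2} \left(6 + 1^{2}\right)\right)^{2} = \left(1 \left(6 + 1\right)\right)^{2} = \left(1 \cdot 7\right)^{2} = 7^{2} = 49$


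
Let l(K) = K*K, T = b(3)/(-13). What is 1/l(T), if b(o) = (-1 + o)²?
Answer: 169/16 ≈ 10.563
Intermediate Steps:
T = -4/13 (T = (-1 + 3)²/(-13) = 2²*(-1/13) = 4*(-1/13) = -4/13 ≈ -0.30769)
l(K) = K²
1/l(T) = 1/((-4/13)²) = 1/(16/169) = 169/16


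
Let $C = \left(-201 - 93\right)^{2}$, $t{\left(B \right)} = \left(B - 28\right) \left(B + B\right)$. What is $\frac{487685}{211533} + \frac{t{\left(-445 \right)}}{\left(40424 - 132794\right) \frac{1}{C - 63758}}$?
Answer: $- \frac{22437880451437}{217103369} \approx -1.0335 \cdot 10^{5}$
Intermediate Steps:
$t{\left(B \right)} = 2 B \left(-28 + B\right)$ ($t{\left(B \right)} = \left(-28 + B\right) 2 B = 2 B \left(-28 + B\right)$)
$C = 86436$ ($C = \left(-294\right)^{2} = 86436$)
$\frac{487685}{211533} + \frac{t{\left(-445 \right)}}{\left(40424 - 132794\right) \frac{1}{C - 63758}} = \frac{487685}{211533} + \frac{2 \left(-445\right) \left(-28 - 445\right)}{\left(40424 - 132794\right) \frac{1}{86436 - 63758}} = 487685 \cdot \frac{1}{211533} + \frac{2 \left(-445\right) \left(-473\right)}{\left(-92370\right) \frac{1}{22678}} = \frac{487685}{211533} + \frac{420970}{\left(-92370\right) \frac{1}{22678}} = \frac{487685}{211533} + \frac{420970}{- \frac{46185}{11339}} = \frac{487685}{211533} + 420970 \left(- \frac{11339}{46185}\right) = \frac{487685}{211533} - \frac{954675766}{9237} = - \frac{22437880451437}{217103369}$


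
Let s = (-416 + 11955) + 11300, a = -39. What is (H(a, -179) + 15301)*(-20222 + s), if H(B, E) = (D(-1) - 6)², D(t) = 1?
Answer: 40108142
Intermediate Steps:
H(B, E) = 25 (H(B, E) = (1 - 6)² = (-5)² = 25)
s = 22839 (s = 11539 + 11300 = 22839)
(H(a, -179) + 15301)*(-20222 + s) = (25 + 15301)*(-20222 + 22839) = 15326*2617 = 40108142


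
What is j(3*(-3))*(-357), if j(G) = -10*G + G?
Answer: -28917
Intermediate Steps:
j(G) = -9*G
j(3*(-3))*(-357) = -27*(-3)*(-357) = -9*(-9)*(-357) = 81*(-357) = -28917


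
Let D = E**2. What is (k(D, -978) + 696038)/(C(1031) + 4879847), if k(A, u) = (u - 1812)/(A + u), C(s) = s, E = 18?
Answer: 75868607/532015702 ≈ 0.14261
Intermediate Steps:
D = 324 (D = 18**2 = 324)
k(A, u) = (-1812 + u)/(A + u)
(k(D, -978) + 696038)/(C(1031) + 4879847) = ((-1812 - 978)/(324 - 978) + 696038)/(1031 + 4879847) = (-2790/(-654) + 696038)/4880878 = (-1/654*(-2790) + 696038)*(1/4880878) = (465/109 + 696038)*(1/4880878) = (75868607/109)*(1/4880878) = 75868607/532015702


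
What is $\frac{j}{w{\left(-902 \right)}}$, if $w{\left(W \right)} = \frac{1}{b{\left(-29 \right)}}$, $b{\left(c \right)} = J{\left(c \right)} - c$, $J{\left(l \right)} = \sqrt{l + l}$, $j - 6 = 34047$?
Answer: $987537 + 34053 i \sqrt{58} \approx 9.8754 \cdot 10^{5} + 2.5934 \cdot 10^{5} i$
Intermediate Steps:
$j = 34053$ ($j = 6 + 34047 = 34053$)
$J{\left(l \right)} = \sqrt{2} \sqrt{l}$ ($J{\left(l \right)} = \sqrt{2 l} = \sqrt{2} \sqrt{l}$)
$b{\left(c \right)} = - c + \sqrt{2} \sqrt{c}$ ($b{\left(c \right)} = \sqrt{2} \sqrt{c} - c = - c + \sqrt{2} \sqrt{c}$)
$w{\left(W \right)} = \frac{1}{29 + i \sqrt{58}}$ ($w{\left(W \right)} = \frac{1}{\left(-1\right) \left(-29\right) + \sqrt{2} \sqrt{-29}} = \frac{1}{29 + \sqrt{2} i \sqrt{29}} = \frac{1}{29 + i \sqrt{58}}$)
$\frac{j}{w{\left(-902 \right)}} = \frac{34053}{\frac{1}{31} - \frac{i \sqrt{58}}{899}}$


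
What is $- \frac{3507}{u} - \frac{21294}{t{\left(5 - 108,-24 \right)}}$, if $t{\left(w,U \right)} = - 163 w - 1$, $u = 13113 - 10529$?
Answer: $- \frac{9491601}{3615016} \approx -2.6256$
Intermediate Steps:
$u = 2584$ ($u = 13113 - 10529 = 2584$)
$t{\left(w,U \right)} = -1 - 163 w$
$- \frac{3507}{u} - \frac{21294}{t{\left(5 - 108,-24 \right)}} = - \frac{3507}{2584} - \frac{21294}{-1 - 163 \left(5 - 108\right)} = \left(-3507\right) \frac{1}{2584} - \frac{21294}{-1 - -16789} = - \frac{3507}{2584} - \frac{21294}{-1 + 16789} = - \frac{3507}{2584} - \frac{21294}{16788} = - \frac{3507}{2584} - \frac{3549}{2798} = - \frac{9491601}{3615016}$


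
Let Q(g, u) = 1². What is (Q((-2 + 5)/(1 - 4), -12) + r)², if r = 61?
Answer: 3844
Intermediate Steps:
Q(g, u) = 1
(Q((-2 + 5)/(1 - 4), -12) + r)² = (1 + 61)² = 62² = 3844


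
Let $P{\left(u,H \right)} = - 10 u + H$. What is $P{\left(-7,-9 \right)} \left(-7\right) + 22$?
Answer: $-405$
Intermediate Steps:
$P{\left(u,H \right)} = H - 10 u$
$P{\left(-7,-9 \right)} \left(-7\right) + 22 = \left(-9 - -70\right) \left(-7\right) + 22 = \left(-9 + 70\right) \left(-7\right) + 22 = 61 \left(-7\right) + 22 = -427 + 22 = -405$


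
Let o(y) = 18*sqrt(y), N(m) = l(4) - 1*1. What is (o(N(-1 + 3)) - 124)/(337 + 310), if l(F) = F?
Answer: -124/647 + 18*sqrt(3)/647 ≈ -0.14347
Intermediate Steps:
N(m) = 3 (N(m) = 4 - 1*1 = 4 - 1 = 3)
(o(N(-1 + 3)) - 124)/(337 + 310) = (18*sqrt(3) - 124)/(337 + 310) = (-124 + 18*sqrt(3))/647 = (-124 + 18*sqrt(3))*(1/647) = -124/647 + 18*sqrt(3)/647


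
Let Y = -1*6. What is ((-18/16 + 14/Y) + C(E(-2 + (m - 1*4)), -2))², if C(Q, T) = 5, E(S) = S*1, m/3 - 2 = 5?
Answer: 1369/576 ≈ 2.3767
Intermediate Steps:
Y = -6
m = 21 (m = 6 + 3*5 = 6 + 15 = 21)
E(S) = S
((-18/16 + 14/Y) + C(E(-2 + (m - 1*4)), -2))² = ((-18/16 + 14/(-6)) + 5)² = ((-18*1/16 + 14*(-⅙)) + 5)² = ((-9/8 - 7/3) + 5)² = (-83/24 + 5)² = (37/24)² = 1369/576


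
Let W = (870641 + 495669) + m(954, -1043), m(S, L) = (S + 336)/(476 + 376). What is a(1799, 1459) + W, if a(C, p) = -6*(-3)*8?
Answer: 194036683/142 ≈ 1.3665e+6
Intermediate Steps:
m(S, L) = 28/71 + S/852 (m(S, L) = (336 + S)/852 = (336 + S)*(1/852) = 28/71 + S/852)
a(C, p) = 144 (a(C, p) = 18*8 = 144)
W = 194016235/142 (W = (870641 + 495669) + (28/71 + (1/852)*954) = 1366310 + (28/71 + 159/142) = 1366310 + 215/142 = 194016235/142 ≈ 1.3663e+6)
a(1799, 1459) + W = 144 + 194016235/142 = 194036683/142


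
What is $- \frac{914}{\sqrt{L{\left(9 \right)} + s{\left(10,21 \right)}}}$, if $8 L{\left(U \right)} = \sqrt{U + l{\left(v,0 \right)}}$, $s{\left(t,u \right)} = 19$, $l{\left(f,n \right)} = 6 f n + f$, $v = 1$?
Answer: $- \frac{1828 \sqrt{2}}{\sqrt{152 + \sqrt{10}}} \approx -207.54$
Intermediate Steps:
$l{\left(f,n \right)} = f + 6 f n$ ($l{\left(f,n \right)} = 6 f n + f = f + 6 f n$)
$L{\left(U \right)} = \frac{\sqrt{1 + U}}{8}$ ($L{\left(U \right)} = \frac{\sqrt{U + 1 \left(1 + 6 \cdot 0\right)}}{8} = \frac{\sqrt{U + 1 \left(1 + 0\right)}}{8} = \frac{\sqrt{U + 1 \cdot 1}}{8} = \frac{\sqrt{U + 1}}{8} = \frac{\sqrt{1 + U}}{8}$)
$- \frac{914}{\sqrt{L{\left(9 \right)} + s{\left(10,21 \right)}}} = - \frac{914}{\sqrt{\frac{\sqrt{1 + 9}}{8} + 19}} = - \frac{914}{\sqrt{\frac{\sqrt{10}}{8} + 19}} = - \frac{914}{\sqrt{19 + \frac{\sqrt{10}}{8}}}$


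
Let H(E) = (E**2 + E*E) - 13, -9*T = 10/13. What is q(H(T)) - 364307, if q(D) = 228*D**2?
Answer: -20354260380725/62462907 ≈ -3.2586e+5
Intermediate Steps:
T = -10/117 (T = -10/(9*13) = -1/9*10/13 = -10/117 ≈ -0.085470)
H(E) = -13 + 2*E**2 (H(E) = (E**2 + E**2) - 13 = 2*E**2 - 13 = -13 + 2*E**2)
q(H(T)) - 364307 = 228*(-13 + 2*(-10/117)**2)**2 - 364307 = 228*(-13 + 2*(100/13689))**2 - 364307 = 228*(-13 + 200/13689)**2 - 364307 = 228*(-177757/13689)**2 - 364307 = 228*(31597551049/187388721) - 364307 = 2401413879724/62462907 - 364307 = -20354260380725/62462907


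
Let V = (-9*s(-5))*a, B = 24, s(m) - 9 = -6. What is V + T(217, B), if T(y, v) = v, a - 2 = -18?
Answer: 456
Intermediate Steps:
a = -16 (a = 2 - 18 = -16)
s(m) = 3 (s(m) = 9 - 6 = 3)
V = 432 (V = -9*3*(-16) = -27*(-16) = 432)
V + T(217, B) = 432 + 24 = 456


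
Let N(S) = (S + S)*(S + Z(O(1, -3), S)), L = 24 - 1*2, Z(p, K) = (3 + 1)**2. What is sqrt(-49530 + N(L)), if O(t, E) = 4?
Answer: I*sqrt(47858) ≈ 218.76*I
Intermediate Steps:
Z(p, K) = 16 (Z(p, K) = 4**2 = 16)
L = 22 (L = 24 - 2 = 22)
N(S) = 2*S*(16 + S) (N(S) = (S + S)*(S + 16) = (2*S)*(16 + S) = 2*S*(16 + S))
sqrt(-49530 + N(L)) = sqrt(-49530 + 2*22*(16 + 22)) = sqrt(-49530 + 2*22*38) = sqrt(-49530 + 1672) = sqrt(-47858) = I*sqrt(47858)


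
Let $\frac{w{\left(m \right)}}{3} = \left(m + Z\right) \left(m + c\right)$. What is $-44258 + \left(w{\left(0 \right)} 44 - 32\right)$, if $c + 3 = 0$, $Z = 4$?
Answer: $-45874$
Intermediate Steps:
$c = -3$ ($c = -3 + 0 = -3$)
$w{\left(m \right)} = 3 \left(-3 + m\right) \left(4 + m\right)$ ($w{\left(m \right)} = 3 \left(m + 4\right) \left(m - 3\right) = 3 \left(4 + m\right) \left(-3 + m\right) = 3 \left(-3 + m\right) \left(4 + m\right)$)
$-44258 + \left(w{\left(0 \right)} 44 - 32\right) = -44258 + \left(\left(-36 + 3 \cdot 0 + 3 \cdot 0^{2}\right) 44 - 32\right) = -44258 + \left(\left(-36 + 0 + 3 \cdot 0\right) 44 - 32\right) = -44258 + \left(\left(-36 + 0 + 0\right) 44 - 32\right) = -44258 - 1616 = -45874$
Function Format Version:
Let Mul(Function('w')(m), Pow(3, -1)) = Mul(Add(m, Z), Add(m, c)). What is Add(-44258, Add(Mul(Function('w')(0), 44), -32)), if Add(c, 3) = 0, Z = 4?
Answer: -45874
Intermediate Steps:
c = -3 (c = Add(-3, 0) = -3)
Function('w')(m) = Mul(3, Add(-3, m), Add(4, m)) (Function('w')(m) = Mul(3, Mul(Add(m, 4), Add(m, -3))) = Mul(3, Mul(Add(4, m), Add(-3, m))) = Mul(3, Mul(Add(-3, m), Add(4, m))) = Mul(3, Add(-3, m), Add(4, m)))
Add(-44258, Add(Mul(Function('w')(0), 44), -32)) = Add(-44258, Add(Mul(Add(-36, Mul(3, 0), Mul(3, Pow(0, 2))), 44), -32)) = Add(-44258, Add(Mul(Add(-36, 0, Mul(3, 0)), 44), -32)) = Add(-44258, Add(Mul(Add(-36, 0, 0), 44), -32)) = Add(-44258, Add(Mul(-36, 44), -32)) = Add(-44258, Add(-1584, -32)) = Add(-44258, -1616) = -45874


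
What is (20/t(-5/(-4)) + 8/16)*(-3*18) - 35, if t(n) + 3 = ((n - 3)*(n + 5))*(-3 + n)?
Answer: -133166/1033 ≈ -128.91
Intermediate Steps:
t(n) = -3 + (-3 + n)²*(5 + n) (t(n) = -3 + ((n - 3)*(n + 5))*(-3 + n) = -3 + ((-3 + n)*(5 + n))*(-3 + n) = -3 + (-3 + n)²*(5 + n))
(20/t(-5/(-4)) + 8/16)*(-3*18) - 35 = (20/(42 + (-5/(-4))³ - (-5/(-4))² - (-105)/(-4)) + 8/16)*(-3*18) - 35 = (20/(42 + (-5*(-¼))³ - (-5*(-¼))² - (-105)*(-1)/4) + 8*(1/16))*(-54) - 35 = (20/(42 + (5/4)³ - (5/4)² - 21*5/4) + ½)*(-54) - 35 = (20/(42 + 125/64 - 1*25/16 - 105/4) + ½)*(-54) - 35 = (20/(42 + 125/64 - 25/16 - 105/4) + ½)*(-54) - 35 = (20/(1033/64) + ½)*(-54) - 35 = (20*(64/1033) + ½)*(-54) - 35 = (1280/1033 + ½)*(-54) - 35 = (3593/2066)*(-54) - 35 = -97011/1033 - 35 = -133166/1033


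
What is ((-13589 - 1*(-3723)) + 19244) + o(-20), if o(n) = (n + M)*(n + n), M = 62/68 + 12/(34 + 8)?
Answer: 1205482/119 ≈ 10130.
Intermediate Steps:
M = 285/238 (M = 62*(1/68) + 12/42 = 31/34 + 12*(1/42) = 31/34 + 2/7 = 285/238 ≈ 1.1975)
o(n) = 2*n*(285/238 + n) (o(n) = (n + 285/238)*(n + n) = (285/238 + n)*(2*n) = 2*n*(285/238 + n))
((-13589 - 1*(-3723)) + 19244) + o(-20) = ((-13589 - 1*(-3723)) + 19244) + (1/119)*(-20)*(285 + 238*(-20)) = ((-13589 + 3723) + 19244) + (1/119)*(-20)*(285 - 4760) = (-9866 + 19244) + (1/119)*(-20)*(-4475) = 9378 + 89500/119 = 1205482/119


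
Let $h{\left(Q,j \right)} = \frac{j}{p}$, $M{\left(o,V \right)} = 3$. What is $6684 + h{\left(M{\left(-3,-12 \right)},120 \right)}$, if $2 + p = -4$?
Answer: $6664$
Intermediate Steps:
$p = -6$ ($p = -2 - 4 = -6$)
$h{\left(Q,j \right)} = - \frac{j}{6}$ ($h{\left(Q,j \right)} = \frac{j}{-6} = j \left(- \frac{1}{6}\right) = - \frac{j}{6}$)
$6684 + h{\left(M{\left(-3,-12 \right)},120 \right)} = 6684 - 20 = 6664$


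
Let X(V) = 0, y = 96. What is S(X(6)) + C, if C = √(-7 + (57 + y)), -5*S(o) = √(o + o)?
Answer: √146 ≈ 12.083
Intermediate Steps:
S(o) = -√2*√o/5 (S(o) = -√(o + o)/5 = -√2*√o/5)
C = √146 (C = √(-7 + (57 + 96)) = √(-7 + 153) = √146 ≈ 12.083)
S(X(6)) + C = -√2*√0/5 + √146 = -⅕*√2*0 + √146 = 0 + √146 = √146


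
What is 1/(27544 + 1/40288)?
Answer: 40288/1109692673 ≈ 3.6306e-5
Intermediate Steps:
1/(27544 + 1/40288) = 1/(1109692673/40288) = 40288/1109692673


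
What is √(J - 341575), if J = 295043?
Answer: 2*I*√11633 ≈ 215.71*I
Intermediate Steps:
√(J - 341575) = √(295043 - 341575) = √(-46532) = 2*I*√11633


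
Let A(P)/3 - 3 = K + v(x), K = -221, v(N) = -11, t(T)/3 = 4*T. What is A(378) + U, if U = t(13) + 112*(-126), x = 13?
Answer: -14643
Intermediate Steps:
t(T) = 12*T (t(T) = 3*(4*T) = 12*T)
U = -13956 (U = 12*13 + 112*(-126) = 156 - 14112 = -13956)
A(P) = -687 (A(P) = 9 + 3*(-221 - 11) = 9 + 3*(-232) = 9 - 696 = -687)
A(378) + U = -687 - 13956 = -14643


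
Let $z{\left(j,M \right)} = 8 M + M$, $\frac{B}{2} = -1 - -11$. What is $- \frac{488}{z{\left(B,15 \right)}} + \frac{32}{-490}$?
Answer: $- \frac{24344}{6615} \approx -3.6801$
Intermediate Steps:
$B = 20$ ($B = 2 \left(-1 - -11\right) = 2 \left(-1 + 11\right) = 2 \cdot 10 = 20$)
$z{\left(j,M \right)} = 9 M$
$- \frac{488}{z{\left(B,15 \right)}} + \frac{32}{-490} = - \frac{488}{9 \cdot 15} + \frac{32}{-490} = - \frac{488}{135} + 32 \left(- \frac{1}{490}\right) = \left(-488\right) \frac{1}{135} - \frac{16}{245} = - \frac{488}{135} - \frac{16}{245} = - \frac{24344}{6615}$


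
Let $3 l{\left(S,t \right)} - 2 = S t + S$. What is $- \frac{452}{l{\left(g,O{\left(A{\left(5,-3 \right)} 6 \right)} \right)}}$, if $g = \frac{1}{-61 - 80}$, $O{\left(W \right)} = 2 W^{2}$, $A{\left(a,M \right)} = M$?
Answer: $\frac{191196}{367} \approx 520.97$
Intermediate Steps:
$g = - \frac{1}{141}$ ($g = \frac{1}{-141} = - \frac{1}{141} \approx -0.0070922$)
$l{\left(S,t \right)} = \frac{2}{3} + \frac{S}{3} + \frac{S t}{3}$ ($l{\left(S,t \right)} = \frac{2}{3} + \frac{S t + S}{3} = \frac{2}{3} + \frac{S + S t}{3} = \frac{2}{3} + \left(\frac{S}{3} + \frac{S t}{3}\right) = \frac{2}{3} + \frac{S}{3} + \frac{S t}{3}$)
$- \frac{452}{l{\left(g,O{\left(A{\left(5,-3 \right)} 6 \right)} \right)}} = - \frac{452}{\frac{2}{3} + \frac{1}{3} \left(- \frac{1}{141}\right) + \frac{1}{3} \left(- \frac{1}{141}\right) 2 \left(\left(-3\right) 6\right)^{2}} = - \frac{452}{\frac{2}{3} - \frac{1}{423} + \frac{1}{3} \left(- \frac{1}{141}\right) 2 \left(-18\right)^{2}} = - \frac{452}{\frac{2}{3} - \frac{1}{423} + \frac{1}{3} \left(- \frac{1}{141}\right) 2 \cdot 324} = - \frac{452}{\frac{2}{3} - \frac{1}{423} + \frac{1}{3} \left(- \frac{1}{141}\right) 648} = - \frac{452}{\frac{2}{3} - \frac{1}{423} - \frac{72}{47}} = - \frac{452}{- \frac{367}{423}} = \left(-452\right) \left(- \frac{423}{367}\right) = \frac{191196}{367}$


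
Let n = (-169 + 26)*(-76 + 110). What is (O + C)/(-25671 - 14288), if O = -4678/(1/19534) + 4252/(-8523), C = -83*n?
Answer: 775392764890/340570557 ≈ 2276.7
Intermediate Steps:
n = -4862 (n = -143*34 = -4862)
C = 403546 (C = -83*(-4862) = 403546)
O = -778832187448/8523 (O = -4678/1/19534 + 4252*(-1/8523) = -4678*19534 - 4252/8523 = -91380052 - 4252/8523 = -778832187448/8523 ≈ -9.1380e+7)
(O + C)/(-25671 - 14288) = (-778832187448/8523 + 403546)/(-25671 - 14288) = -775392764890/8523/(-39959) = -775392764890/8523*(-1/39959) = 775392764890/340570557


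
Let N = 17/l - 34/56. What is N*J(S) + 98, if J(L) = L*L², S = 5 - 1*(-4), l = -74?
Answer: -530515/1036 ≈ -512.08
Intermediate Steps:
S = 9 (S = 5 + 4 = 9)
N = -867/1036 (N = 17/(-74) - 34/56 = 17*(-1/74) - 34*1/56 = -17/74 - 17/28 = -867/1036 ≈ -0.83687)
J(L) = L³
N*J(S) + 98 = -867/1036*9³ + 98 = -867/1036*729 + 98 = -632043/1036 + 98 = -530515/1036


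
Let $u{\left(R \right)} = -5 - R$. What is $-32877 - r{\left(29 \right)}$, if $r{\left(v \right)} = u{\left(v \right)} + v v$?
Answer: $-33684$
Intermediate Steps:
$r{\left(v \right)} = -5 + v^{2} - v$ ($r{\left(v \right)} = \left(-5 - v\right) + v v = \left(-5 - v\right) + v^{2} = -5 + v^{2} - v$)
$-32877 - r{\left(29 \right)} = -32877 - \left(-5 + 29^{2} - 29\right) = -32877 - \left(-5 + 841 - 29\right) = -32877 - 807 = -33684$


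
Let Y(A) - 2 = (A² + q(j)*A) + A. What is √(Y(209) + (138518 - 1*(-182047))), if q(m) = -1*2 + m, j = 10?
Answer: 3*√40681 ≈ 605.09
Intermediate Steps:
q(m) = -2 + m
Y(A) = 2 + A² + 9*A (Y(A) = 2 + ((A² + (-2 + 10)*A) + A) = 2 + ((A² + 8*A) + A) = 2 + (A² + 9*A) = 2 + A² + 9*A)
√(Y(209) + (138518 - 1*(-182047))) = √((2 + 209² + 9*209) + (138518 - 1*(-182047))) = √((2 + 43681 + 1881) + (138518 + 182047)) = √(45564 + 320565) = √366129 = 3*√40681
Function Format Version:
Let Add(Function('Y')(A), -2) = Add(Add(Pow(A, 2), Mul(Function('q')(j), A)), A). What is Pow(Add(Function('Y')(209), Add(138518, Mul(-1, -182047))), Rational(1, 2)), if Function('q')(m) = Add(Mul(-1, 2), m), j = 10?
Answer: Mul(3, Pow(40681, Rational(1, 2))) ≈ 605.09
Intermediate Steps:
Function('q')(m) = Add(-2, m)
Function('Y')(A) = Add(2, Pow(A, 2), Mul(9, A)) (Function('Y')(A) = Add(2, Add(Add(Pow(A, 2), Mul(Add(-2, 10), A)), A)) = Add(2, Add(Add(Pow(A, 2), Mul(8, A)), A)) = Add(2, Add(Pow(A, 2), Mul(9, A))) = Add(2, Pow(A, 2), Mul(9, A)))
Pow(Add(Function('Y')(209), Add(138518, Mul(-1, -182047))), Rational(1, 2)) = Pow(Add(Add(2, Pow(209, 2), Mul(9, 209)), Add(138518, Mul(-1, -182047))), Rational(1, 2)) = Pow(Add(Add(2, 43681, 1881), Add(138518, 182047)), Rational(1, 2)) = Pow(Add(45564, 320565), Rational(1, 2)) = Pow(366129, Rational(1, 2)) = Mul(3, Pow(40681, Rational(1, 2)))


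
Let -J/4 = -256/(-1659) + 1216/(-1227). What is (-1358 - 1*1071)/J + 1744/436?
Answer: -546355965/756992 ≈ -721.75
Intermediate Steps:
J = 756992/226177 (J = -4*(-256/(-1659) + 1216/(-1227)) = -4*(-256*(-1/1659) + 1216*(-1/1227)) = -4*(256/1659 - 1216/1227) = -4*(-189248/226177) = 756992/226177 ≈ 3.3469)
(-1358 - 1*1071)/J + 1744/436 = (-1358 - 1*1071)/(756992/226177) + 1744/436 = (-1358 - 1071)*(226177/756992) + 1744*(1/436) = -2429*226177/756992 + 4 = -549383933/756992 + 4 = -546355965/756992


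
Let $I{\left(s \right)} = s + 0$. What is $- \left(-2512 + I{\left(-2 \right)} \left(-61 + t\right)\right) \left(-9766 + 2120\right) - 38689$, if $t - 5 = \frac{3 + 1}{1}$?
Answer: $-18450257$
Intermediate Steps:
$I{\left(s \right)} = s$
$t = 9$ ($t = 5 + \frac{3 + 1}{1} = 5 + 1 \cdot 4 = 5 + 4 = 9$)
$- \left(-2512 + I{\left(-2 \right)} \left(-61 + t\right)\right) \left(-9766 + 2120\right) - 38689 = - \left(-2512 - 2 \left(-61 + 9\right)\right) \left(-9766 + 2120\right) - 38689 = - \left(-2512 - -104\right) \left(-7646\right) - 38689 = - \left(-2512 + 104\right) \left(-7646\right) - 38689 = - \left(-2408\right) \left(-7646\right) - 38689 = \left(-1\right) 18411568 - 38689 = -18411568 - 38689 = -18450257$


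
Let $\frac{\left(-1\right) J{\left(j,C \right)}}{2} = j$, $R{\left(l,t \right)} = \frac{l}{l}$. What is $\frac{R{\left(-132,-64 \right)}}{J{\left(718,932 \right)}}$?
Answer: $- \frac{1}{1436} \approx -0.00069638$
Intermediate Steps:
$R{\left(l,t \right)} = 1$
$J{\left(j,C \right)} = - 2 j$
$\frac{R{\left(-132,-64 \right)}}{J{\left(718,932 \right)}} = 1 \frac{1}{\left(-2\right) 718} = 1 \frac{1}{-1436} = 1 \left(- \frac{1}{1436}\right) = - \frac{1}{1436}$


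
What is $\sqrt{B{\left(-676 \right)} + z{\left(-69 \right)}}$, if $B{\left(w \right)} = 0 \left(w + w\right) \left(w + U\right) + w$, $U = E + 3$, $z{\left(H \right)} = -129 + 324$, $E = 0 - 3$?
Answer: $i \sqrt{481} \approx 21.932 i$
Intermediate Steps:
$E = -3$
$z{\left(H \right)} = 195$
$U = 0$ ($U = -3 + 3 = 0$)
$B{\left(w \right)} = w$ ($B{\left(w \right)} = 0 \left(w + w\right) \left(w + 0\right) + w = 0 \cdot 2 w w + w = 0 \cdot 2 w^{2} + w = 0 + w = w$)
$\sqrt{B{\left(-676 \right)} + z{\left(-69 \right)}} = \sqrt{-676 + 195} = \sqrt{-481} = i \sqrt{481}$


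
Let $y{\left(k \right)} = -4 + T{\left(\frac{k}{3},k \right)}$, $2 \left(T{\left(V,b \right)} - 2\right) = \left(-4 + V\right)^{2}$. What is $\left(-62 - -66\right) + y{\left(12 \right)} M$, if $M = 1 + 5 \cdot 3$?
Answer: $-28$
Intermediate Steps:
$M = 16$ ($M = 1 + 15 = 16$)
$T{\left(V,b \right)} = 2 + \frac{\left(-4 + V\right)^{2}}{2}$
$y{\left(k \right)} = -2 + \frac{\left(-4 + \frac{k}{3}\right)^{2}}{2}$ ($y{\left(k \right)} = -4 + \left(2 + \frac{\left(-4 + \frac{k}{3}\right)^{2}}{2}\right) = -2 + \frac{\left(-4 + \frac{k}{3}\right)^{2}}{2}$)
$\left(-62 - -66\right) + y{\left(12 \right)} M = \left(-62 - -66\right) + \left(-2 + \frac{\left(-12 + 12\right)^{2}}{18}\right) 16 = \left(-62 + 66\right) + \left(-2 + \frac{0^{2}}{18}\right) 16 = 4 + \left(-2 + \frac{1}{18} \cdot 0\right) 16 = 4 + \left(-2 + 0\right) 16 = 4 - 32 = -28$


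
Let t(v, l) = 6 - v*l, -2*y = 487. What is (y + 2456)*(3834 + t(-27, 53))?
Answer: 23324175/2 ≈ 1.1662e+7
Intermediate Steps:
y = -487/2 (y = -½*487 = -487/2 ≈ -243.50)
t(v, l) = 6 - l*v
(y + 2456)*(3834 + t(-27, 53)) = (-487/2 + 2456)*(3834 + (6 - 1*53*(-27))) = 4425*(3834 + (6 + 1431))/2 = 4425*(3834 + 1437)/2 = (4425/2)*5271 = 23324175/2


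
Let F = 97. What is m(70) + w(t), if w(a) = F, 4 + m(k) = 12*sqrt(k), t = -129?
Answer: 93 + 12*sqrt(70) ≈ 193.40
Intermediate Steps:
m(k) = -4 + 12*sqrt(k)
w(a) = 97
m(70) + w(t) = (-4 + 12*sqrt(70)) + 97 = 93 + 12*sqrt(70)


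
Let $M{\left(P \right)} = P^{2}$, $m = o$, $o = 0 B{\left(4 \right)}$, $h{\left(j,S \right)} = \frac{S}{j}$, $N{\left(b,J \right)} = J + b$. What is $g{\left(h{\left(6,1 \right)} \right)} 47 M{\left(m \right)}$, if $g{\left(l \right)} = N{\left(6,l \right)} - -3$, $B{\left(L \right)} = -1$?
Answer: $0$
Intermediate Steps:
$o = 0$ ($o = 0 \left(-1\right) = 0$)
$m = 0$
$g{\left(l \right)} = 9 + l$ ($g{\left(l \right)} = \left(l + 6\right) - -3 = \left(6 + l\right) + 3 = 9 + l$)
$g{\left(h{\left(6,1 \right)} \right)} 47 M{\left(m \right)} = \left(9 + 1 \cdot \frac{1}{6}\right) 47 \cdot 0^{2} = \left(9 + 1 \cdot \frac{1}{6}\right) 47 \cdot 0 = \left(9 + \frac{1}{6}\right) 47 \cdot 0 = \frac{55}{6} \cdot 47 \cdot 0 = \frac{2585}{6} \cdot 0 = 0$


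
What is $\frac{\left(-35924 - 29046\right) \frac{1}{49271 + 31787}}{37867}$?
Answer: $- \frac{32485}{1534711643} \approx -2.1167 \cdot 10^{-5}$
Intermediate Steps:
$\frac{\left(-35924 - 29046\right) \frac{1}{49271 + 31787}}{37867} = - \frac{64970}{81058} \cdot \frac{1}{37867} = \left(-64970\right) \frac{1}{81058} \cdot \frac{1}{37867} = \left(- \frac{32485}{40529}\right) \frac{1}{37867} = - \frac{32485}{1534711643}$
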